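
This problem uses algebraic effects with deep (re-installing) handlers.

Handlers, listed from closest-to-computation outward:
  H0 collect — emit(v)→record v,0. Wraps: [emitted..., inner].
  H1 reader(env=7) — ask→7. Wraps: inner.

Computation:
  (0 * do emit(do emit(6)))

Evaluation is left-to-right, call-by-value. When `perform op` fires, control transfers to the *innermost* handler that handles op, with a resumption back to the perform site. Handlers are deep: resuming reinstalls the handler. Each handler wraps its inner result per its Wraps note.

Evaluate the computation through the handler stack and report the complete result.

Step-by-step:
emit(6) @ H0 ⇒ out+=6
emit(0) @ H0 ⇒ out+=0
H0 returns [6, 0, 0]
H1 returns [6, 0, 0]
= [6, 0, 0]

Answer: [6, 0, 0]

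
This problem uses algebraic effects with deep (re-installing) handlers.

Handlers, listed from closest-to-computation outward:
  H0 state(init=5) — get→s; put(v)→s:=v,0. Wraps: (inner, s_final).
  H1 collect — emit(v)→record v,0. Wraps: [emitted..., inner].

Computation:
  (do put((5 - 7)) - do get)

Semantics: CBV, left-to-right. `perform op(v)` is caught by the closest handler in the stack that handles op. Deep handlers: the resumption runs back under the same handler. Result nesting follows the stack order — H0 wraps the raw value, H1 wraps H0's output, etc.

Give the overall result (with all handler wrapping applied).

Answer: [(2, -2)]

Step-by-step:
put(-2) @ H0 ⇒ s:=-2
get @ H0 ⇒ -2
H0 returns (2, -2)
H1 returns [(2, -2)]
= [(2, -2)]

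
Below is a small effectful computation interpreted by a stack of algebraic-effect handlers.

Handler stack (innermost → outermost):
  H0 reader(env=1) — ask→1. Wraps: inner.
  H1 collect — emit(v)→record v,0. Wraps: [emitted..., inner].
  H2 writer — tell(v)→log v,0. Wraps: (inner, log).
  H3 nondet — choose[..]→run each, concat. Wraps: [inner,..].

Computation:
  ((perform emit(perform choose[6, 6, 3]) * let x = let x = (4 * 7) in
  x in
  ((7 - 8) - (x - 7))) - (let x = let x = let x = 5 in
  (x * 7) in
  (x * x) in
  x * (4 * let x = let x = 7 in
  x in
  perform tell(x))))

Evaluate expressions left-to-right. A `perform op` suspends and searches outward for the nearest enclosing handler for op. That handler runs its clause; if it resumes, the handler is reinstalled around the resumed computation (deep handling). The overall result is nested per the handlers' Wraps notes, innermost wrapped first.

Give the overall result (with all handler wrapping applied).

Answer: [([6, 0], (7)), ([6, 0], (7)), ([3, 0], (7))]

Working:
choose[6, 6, 3] @ H3
  branch[0] choose=6:
    emit(6) @ H1 ⇒ out+=6
    tell(7) @ H2 ⇒ log+=7
    H0 returns 0
    H1 returns [6, 0]
    H2 returns ([6, 0], (7))
    H3 returns [([6, 0], (7))]
  branch[1] choose=6:
    emit(6) @ H1 ⇒ out+=6
    tell(7) @ H2 ⇒ log+=7
    H0 returns 0
    H1 returns [6, 0]
    H2 returns ([6, 0], (7))
    H3 returns [([6, 0], (7))]
  branch[2] choose=3:
    emit(3) @ H1 ⇒ out+=3
    tell(7) @ H2 ⇒ log+=7
    H0 returns 0
    H1 returns [3, 0]
    H2 returns ([3, 0], (7))
    H3 returns [([3, 0], (7))]
= [([6, 0], (7)), ([6, 0], (7)), ([3, 0], (7))]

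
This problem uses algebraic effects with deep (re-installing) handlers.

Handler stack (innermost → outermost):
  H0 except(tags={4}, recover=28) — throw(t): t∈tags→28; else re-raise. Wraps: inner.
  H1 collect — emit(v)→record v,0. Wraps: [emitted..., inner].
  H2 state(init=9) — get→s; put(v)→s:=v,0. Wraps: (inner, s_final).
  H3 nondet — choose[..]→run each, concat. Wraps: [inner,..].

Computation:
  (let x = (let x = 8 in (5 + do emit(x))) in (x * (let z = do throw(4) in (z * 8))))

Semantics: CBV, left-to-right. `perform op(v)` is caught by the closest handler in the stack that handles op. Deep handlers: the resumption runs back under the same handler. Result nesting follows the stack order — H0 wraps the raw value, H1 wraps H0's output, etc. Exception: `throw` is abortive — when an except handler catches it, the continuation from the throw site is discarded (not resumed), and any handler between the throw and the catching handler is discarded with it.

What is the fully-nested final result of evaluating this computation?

Answer: [([8, 28], 9)]

Step-by-step:
emit(8) @ H1 ⇒ out+=8
throw(4) @ H0 caught ⇒ 28
H1 returns [8, 28]
H2 returns ([8, 28], 9)
H3 returns [([8, 28], 9)]
= [([8, 28], 9)]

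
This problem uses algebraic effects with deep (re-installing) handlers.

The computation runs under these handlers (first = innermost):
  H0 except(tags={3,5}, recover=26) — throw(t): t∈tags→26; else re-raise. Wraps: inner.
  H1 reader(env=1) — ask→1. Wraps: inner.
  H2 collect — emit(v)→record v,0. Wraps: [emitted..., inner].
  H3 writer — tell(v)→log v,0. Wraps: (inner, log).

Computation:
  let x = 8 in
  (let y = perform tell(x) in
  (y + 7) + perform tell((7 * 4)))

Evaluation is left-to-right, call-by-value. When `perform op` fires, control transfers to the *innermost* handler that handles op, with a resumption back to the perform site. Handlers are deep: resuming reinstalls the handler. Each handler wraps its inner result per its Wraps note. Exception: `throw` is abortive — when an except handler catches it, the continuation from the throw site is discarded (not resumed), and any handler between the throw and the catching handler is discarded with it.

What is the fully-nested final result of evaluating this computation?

Answer: ([7], (8, 28))

Working:
tell(8) @ H3 ⇒ log+=8
tell(28) @ H3 ⇒ log+=28
H0 returns 7
H1 returns 7
H2 returns [7]
H3 returns ([7], (8, 28))
= ([7], (8, 28))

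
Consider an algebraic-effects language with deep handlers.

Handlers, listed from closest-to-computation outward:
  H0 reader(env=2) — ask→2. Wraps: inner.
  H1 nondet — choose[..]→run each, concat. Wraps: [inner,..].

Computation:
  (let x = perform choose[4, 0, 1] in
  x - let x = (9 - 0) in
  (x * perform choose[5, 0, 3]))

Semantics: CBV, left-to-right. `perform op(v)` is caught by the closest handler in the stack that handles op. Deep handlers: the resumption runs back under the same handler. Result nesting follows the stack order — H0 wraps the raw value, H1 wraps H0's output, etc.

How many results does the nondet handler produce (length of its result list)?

Answer: 9

Working:
choose[4, 0, 1] @ H1
  branch[0] choose=4:
    choose[5, 0, 3] @ H1
      branch[0] choose=5:
        H0 returns -41
        H1 returns [-41]
      branch[1] choose=0:
        H0 returns 4
        H1 returns [4]
      branch[2] choose=3:
        H0 returns -23
        H1 returns [-23]
  branch[1] choose=0:
    choose[5, 0, 3] @ H1
      branch[0] choose=5:
        H0 returns -45
        H1 returns [-45]
      branch[1] choose=0:
        H0 returns 0
        H1 returns [0]
      branch[2] choose=3:
        H0 returns -27
        H1 returns [-27]
  branch[2] choose=1:
    choose[5, 0, 3] @ H1
      branch[0] choose=5:
        H0 returns -44
        H1 returns [-44]
      branch[1] choose=0:
        H0 returns 1
        H1 returns [1]
      branch[2] choose=3:
        H0 returns -26
        H1 returns [-26]
= [-41, 4, -23, -45, 0, -27, -44, 1, -26]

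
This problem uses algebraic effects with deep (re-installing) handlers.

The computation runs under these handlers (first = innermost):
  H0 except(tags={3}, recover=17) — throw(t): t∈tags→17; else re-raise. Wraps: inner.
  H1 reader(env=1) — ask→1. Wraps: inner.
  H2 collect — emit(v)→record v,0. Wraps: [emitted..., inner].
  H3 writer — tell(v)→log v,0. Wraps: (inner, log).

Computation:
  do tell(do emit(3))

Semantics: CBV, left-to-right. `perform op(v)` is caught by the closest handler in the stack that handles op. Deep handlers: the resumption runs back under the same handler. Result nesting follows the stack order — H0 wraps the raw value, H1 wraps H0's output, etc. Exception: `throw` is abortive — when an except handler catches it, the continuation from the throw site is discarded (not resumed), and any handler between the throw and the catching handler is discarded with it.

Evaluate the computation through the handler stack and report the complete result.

Answer: ([3, 0], (0))

Working:
emit(3) @ H2 ⇒ out+=3
tell(0) @ H3 ⇒ log+=0
H0 returns 0
H1 returns 0
H2 returns [3, 0]
H3 returns ([3, 0], (0))
= ([3, 0], (0))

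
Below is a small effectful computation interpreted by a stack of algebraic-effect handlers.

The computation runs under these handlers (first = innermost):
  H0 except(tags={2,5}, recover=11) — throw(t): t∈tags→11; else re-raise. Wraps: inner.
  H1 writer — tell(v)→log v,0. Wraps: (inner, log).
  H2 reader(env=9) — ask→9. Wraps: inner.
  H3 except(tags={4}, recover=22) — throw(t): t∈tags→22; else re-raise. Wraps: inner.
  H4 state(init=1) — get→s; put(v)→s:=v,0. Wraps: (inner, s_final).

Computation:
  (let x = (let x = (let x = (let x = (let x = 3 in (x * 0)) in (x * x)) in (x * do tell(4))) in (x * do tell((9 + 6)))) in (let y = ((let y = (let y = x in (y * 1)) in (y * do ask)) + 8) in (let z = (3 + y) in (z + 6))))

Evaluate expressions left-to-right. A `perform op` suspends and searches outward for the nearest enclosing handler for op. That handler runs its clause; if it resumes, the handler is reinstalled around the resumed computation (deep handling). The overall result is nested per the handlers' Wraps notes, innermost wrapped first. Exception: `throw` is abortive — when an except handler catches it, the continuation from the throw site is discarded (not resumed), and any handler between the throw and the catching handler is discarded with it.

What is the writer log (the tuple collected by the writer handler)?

Step-by-step:
tell(4) @ H1 ⇒ log+=4
tell(15) @ H1 ⇒ log+=15
ask @ H2 ⇒ 9
H0 returns 17
H1 returns (17, (4, 15))
H2 returns (17, (4, 15))
H3 returns (17, (4, 15))
H4 returns ((17, (4, 15)), 1)
= ((17, (4, 15)), 1)

Answer: (4, 15)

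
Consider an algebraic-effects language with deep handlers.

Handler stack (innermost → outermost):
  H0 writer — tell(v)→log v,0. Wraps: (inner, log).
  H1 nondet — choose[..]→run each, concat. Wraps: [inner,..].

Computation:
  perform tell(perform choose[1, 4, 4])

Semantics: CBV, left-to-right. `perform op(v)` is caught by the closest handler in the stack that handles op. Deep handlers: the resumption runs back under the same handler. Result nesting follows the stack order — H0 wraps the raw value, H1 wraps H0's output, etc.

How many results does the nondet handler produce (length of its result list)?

Step-by-step:
choose[1, 4, 4] @ H1
  branch[0] choose=1:
    tell(1) @ H0 ⇒ log+=1
    H0 returns (0, (1))
    H1 returns [(0, (1))]
  branch[1] choose=4:
    tell(4) @ H0 ⇒ log+=4
    H0 returns (0, (4))
    H1 returns [(0, (4))]
  branch[2] choose=4:
    tell(4) @ H0 ⇒ log+=4
    H0 returns (0, (4))
    H1 returns [(0, (4))]
= [(0, (1)), (0, (4)), (0, (4))]

Answer: 3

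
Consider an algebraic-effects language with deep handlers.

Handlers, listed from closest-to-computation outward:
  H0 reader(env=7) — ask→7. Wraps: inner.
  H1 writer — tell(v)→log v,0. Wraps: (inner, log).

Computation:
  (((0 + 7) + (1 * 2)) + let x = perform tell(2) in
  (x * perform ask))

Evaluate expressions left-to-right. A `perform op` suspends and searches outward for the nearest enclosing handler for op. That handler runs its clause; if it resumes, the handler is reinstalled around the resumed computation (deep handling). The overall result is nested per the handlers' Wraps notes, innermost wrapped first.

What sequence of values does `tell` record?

Evaluation trace:
tell(2) @ H1 ⇒ log+=2
ask @ H0 ⇒ 7
H0 returns 9
H1 returns (9, (2))
= (9, (2))

Answer: (2)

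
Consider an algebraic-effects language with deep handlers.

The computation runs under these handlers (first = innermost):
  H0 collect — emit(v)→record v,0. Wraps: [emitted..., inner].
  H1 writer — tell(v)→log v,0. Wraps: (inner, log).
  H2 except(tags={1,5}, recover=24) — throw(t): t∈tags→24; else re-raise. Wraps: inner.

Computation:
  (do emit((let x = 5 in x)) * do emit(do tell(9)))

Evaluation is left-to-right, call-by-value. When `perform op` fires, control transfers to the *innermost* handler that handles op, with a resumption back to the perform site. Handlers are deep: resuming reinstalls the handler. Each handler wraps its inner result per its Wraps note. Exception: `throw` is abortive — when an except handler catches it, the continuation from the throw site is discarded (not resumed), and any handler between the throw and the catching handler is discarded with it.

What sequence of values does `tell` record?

Answer: (9)

Working:
emit(5) @ H0 ⇒ out+=5
tell(9) @ H1 ⇒ log+=9
emit(0) @ H0 ⇒ out+=0
H0 returns [5, 0, 0]
H1 returns ([5, 0, 0], (9))
H2 returns ([5, 0, 0], (9))
= ([5, 0, 0], (9))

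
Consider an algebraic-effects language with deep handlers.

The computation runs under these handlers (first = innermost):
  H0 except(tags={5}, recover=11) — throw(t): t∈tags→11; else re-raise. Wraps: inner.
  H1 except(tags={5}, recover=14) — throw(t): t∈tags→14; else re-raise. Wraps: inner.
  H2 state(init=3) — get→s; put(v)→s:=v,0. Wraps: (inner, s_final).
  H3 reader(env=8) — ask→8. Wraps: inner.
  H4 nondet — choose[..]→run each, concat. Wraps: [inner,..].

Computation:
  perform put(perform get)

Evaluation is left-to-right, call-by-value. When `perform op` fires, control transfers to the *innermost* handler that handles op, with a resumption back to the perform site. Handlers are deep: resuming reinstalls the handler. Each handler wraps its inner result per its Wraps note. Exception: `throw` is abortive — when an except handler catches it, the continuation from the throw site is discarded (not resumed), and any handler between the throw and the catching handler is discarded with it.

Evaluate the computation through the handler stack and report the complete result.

Answer: [(0, 3)]

Step-by-step:
get @ H2 ⇒ 3
put(3) @ H2 ⇒ s:=3
H0 returns 0
H1 returns 0
H2 returns (0, 3)
H3 returns (0, 3)
H4 returns [(0, 3)]
= [(0, 3)]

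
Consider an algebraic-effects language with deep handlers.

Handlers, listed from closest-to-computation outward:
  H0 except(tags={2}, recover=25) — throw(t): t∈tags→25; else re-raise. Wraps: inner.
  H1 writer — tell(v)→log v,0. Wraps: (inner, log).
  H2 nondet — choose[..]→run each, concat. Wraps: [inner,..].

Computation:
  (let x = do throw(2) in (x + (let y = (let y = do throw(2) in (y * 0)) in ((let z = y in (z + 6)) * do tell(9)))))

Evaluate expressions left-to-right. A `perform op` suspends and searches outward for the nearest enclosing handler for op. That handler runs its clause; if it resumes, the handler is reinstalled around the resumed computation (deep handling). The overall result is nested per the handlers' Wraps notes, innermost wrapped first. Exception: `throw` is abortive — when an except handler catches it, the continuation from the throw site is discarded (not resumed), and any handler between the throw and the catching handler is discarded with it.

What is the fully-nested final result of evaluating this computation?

Answer: [(25, ())]

Evaluation trace:
throw(2) @ H0 caught ⇒ 25
H1 returns (25, ())
H2 returns [(25, ())]
= [(25, ())]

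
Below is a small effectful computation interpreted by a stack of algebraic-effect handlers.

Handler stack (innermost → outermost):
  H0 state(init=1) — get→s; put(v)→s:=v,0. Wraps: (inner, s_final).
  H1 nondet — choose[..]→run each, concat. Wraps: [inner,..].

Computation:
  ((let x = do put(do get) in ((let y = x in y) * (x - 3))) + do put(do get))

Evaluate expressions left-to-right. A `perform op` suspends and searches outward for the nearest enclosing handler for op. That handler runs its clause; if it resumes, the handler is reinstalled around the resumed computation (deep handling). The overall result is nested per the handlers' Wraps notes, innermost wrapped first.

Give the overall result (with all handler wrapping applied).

Answer: [(0, 1)]

Working:
get @ H0 ⇒ 1
put(1) @ H0 ⇒ s:=1
get @ H0 ⇒ 1
put(1) @ H0 ⇒ s:=1
H0 returns (0, 1)
H1 returns [(0, 1)]
= [(0, 1)]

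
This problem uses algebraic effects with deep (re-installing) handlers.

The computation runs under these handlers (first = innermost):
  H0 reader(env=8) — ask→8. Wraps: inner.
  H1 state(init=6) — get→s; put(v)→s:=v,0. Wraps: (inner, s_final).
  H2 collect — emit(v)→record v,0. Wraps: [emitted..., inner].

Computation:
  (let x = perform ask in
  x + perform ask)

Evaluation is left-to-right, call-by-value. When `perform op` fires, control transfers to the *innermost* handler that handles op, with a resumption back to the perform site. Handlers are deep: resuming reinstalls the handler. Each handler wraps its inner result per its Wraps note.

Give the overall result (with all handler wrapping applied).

Answer: [(16, 6)]

Working:
ask @ H0 ⇒ 8
ask @ H0 ⇒ 8
H0 returns 16
H1 returns (16, 6)
H2 returns [(16, 6)]
= [(16, 6)]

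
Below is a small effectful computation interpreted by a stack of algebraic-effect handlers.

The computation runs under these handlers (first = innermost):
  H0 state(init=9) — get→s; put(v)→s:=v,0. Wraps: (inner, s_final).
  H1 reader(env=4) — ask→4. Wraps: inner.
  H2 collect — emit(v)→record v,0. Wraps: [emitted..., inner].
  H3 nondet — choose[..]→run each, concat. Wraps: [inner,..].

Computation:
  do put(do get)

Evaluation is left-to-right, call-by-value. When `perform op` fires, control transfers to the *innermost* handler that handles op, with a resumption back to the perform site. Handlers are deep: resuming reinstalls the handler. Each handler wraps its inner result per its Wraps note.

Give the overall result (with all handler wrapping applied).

Working:
get @ H0 ⇒ 9
put(9) @ H0 ⇒ s:=9
H0 returns (0, 9)
H1 returns (0, 9)
H2 returns [(0, 9)]
H3 returns [[(0, 9)]]
= [[(0, 9)]]

Answer: [[(0, 9)]]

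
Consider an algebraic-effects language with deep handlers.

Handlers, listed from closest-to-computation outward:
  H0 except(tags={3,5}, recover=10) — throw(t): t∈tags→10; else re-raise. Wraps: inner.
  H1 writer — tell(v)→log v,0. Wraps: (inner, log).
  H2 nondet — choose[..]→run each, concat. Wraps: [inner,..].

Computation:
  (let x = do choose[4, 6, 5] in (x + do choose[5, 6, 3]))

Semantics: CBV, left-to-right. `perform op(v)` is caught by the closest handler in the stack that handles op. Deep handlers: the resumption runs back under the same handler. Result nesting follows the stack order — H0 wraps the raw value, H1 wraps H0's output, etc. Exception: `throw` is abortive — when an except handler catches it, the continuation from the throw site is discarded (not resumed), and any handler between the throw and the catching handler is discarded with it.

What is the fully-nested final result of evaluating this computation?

Evaluation trace:
choose[4, 6, 5] @ H2
  branch[0] choose=4:
    choose[5, 6, 3] @ H2
      branch[0] choose=5:
        H0 returns 9
        H1 returns (9, ())
        H2 returns [(9, ())]
      branch[1] choose=6:
        H0 returns 10
        H1 returns (10, ())
        H2 returns [(10, ())]
      branch[2] choose=3:
        H0 returns 7
        H1 returns (7, ())
        H2 returns [(7, ())]
  branch[1] choose=6:
    choose[5, 6, 3] @ H2
      branch[0] choose=5:
        H0 returns 11
        H1 returns (11, ())
        H2 returns [(11, ())]
      branch[1] choose=6:
        H0 returns 12
        H1 returns (12, ())
        H2 returns [(12, ())]
      branch[2] choose=3:
        H0 returns 9
        H1 returns (9, ())
        H2 returns [(9, ())]
  branch[2] choose=5:
    choose[5, 6, 3] @ H2
      branch[0] choose=5:
        H0 returns 10
        H1 returns (10, ())
        H2 returns [(10, ())]
      branch[1] choose=6:
        H0 returns 11
        H1 returns (11, ())
        H2 returns [(11, ())]
      branch[2] choose=3:
        H0 returns 8
        H1 returns (8, ())
        H2 returns [(8, ())]
= [(9, ()), (10, ()), (7, ()), (11, ()), (12, ()), (9, ()), (10, ()), (11, ()), (8, ())]

Answer: [(9, ()), (10, ()), (7, ()), (11, ()), (12, ()), (9, ()), (10, ()), (11, ()), (8, ())]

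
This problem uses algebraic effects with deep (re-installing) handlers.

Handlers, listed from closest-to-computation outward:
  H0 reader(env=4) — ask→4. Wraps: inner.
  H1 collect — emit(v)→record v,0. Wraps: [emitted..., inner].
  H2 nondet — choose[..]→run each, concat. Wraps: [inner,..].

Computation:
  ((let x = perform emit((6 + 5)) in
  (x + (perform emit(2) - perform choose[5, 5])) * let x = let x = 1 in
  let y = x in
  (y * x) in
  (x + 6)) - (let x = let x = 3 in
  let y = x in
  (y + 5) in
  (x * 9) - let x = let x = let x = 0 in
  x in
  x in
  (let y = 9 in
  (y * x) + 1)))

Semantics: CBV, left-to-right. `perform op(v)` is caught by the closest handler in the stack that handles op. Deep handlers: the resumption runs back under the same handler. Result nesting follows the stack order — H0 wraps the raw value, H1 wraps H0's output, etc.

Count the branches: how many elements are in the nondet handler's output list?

Step-by-step:
emit(11) @ H1 ⇒ out+=11
emit(2) @ H1 ⇒ out+=2
choose[5, 5] @ H2
  branch[0] choose=5:
    H0 returns -106
    H1 returns [11, 2, -106]
    H2 returns [[11, 2, -106]]
  branch[1] choose=5:
    H0 returns -106
    H1 returns [11, 2, -106]
    H2 returns [[11, 2, -106]]
= [[11, 2, -106], [11, 2, -106]]

Answer: 2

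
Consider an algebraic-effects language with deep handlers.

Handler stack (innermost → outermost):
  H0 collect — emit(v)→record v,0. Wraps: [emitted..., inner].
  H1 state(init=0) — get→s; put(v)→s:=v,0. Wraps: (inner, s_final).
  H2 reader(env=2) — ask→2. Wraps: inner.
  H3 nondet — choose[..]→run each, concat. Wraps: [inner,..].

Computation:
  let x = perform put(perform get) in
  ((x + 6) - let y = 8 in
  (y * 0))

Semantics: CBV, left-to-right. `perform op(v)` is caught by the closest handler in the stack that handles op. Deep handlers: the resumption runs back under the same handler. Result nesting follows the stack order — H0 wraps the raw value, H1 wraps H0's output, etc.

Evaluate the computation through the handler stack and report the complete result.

Answer: [([6], 0)]

Step-by-step:
get @ H1 ⇒ 0
put(0) @ H1 ⇒ s:=0
H0 returns [6]
H1 returns ([6], 0)
H2 returns ([6], 0)
H3 returns [([6], 0)]
= [([6], 0)]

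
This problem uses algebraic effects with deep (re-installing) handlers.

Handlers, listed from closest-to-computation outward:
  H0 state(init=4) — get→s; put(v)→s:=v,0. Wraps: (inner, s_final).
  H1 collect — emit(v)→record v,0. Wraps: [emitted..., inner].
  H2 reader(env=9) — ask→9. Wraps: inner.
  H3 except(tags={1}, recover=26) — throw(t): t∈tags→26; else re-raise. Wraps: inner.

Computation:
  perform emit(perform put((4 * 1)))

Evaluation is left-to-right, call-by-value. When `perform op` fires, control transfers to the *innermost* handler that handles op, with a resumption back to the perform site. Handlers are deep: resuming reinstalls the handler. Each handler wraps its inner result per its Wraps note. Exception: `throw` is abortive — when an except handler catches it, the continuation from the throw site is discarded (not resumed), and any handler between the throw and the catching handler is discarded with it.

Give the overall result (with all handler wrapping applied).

Step-by-step:
put(4) @ H0 ⇒ s:=4
emit(0) @ H1 ⇒ out+=0
H0 returns (0, 4)
H1 returns [0, (0, 4)]
H2 returns [0, (0, 4)]
H3 returns [0, (0, 4)]
= [0, (0, 4)]

Answer: [0, (0, 4)]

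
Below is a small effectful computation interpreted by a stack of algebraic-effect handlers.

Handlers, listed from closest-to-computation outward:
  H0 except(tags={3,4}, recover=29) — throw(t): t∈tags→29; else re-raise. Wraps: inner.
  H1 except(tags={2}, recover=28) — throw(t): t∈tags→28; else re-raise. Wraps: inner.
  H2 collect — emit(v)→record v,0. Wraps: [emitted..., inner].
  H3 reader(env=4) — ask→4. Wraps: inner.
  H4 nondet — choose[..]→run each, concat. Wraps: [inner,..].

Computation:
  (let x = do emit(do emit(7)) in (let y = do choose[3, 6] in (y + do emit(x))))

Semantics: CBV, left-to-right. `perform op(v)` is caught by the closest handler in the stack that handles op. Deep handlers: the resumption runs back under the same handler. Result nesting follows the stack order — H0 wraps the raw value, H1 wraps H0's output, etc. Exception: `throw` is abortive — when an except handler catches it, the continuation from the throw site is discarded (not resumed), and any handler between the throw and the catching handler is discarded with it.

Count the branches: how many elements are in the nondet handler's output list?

Working:
emit(7) @ H2 ⇒ out+=7
emit(0) @ H2 ⇒ out+=0
choose[3, 6] @ H4
  branch[0] choose=3:
    emit(0) @ H2 ⇒ out+=0
    H0 returns 3
    H1 returns 3
    H2 returns [7, 0, 0, 3]
    H3 returns [7, 0, 0, 3]
    H4 returns [[7, 0, 0, 3]]
  branch[1] choose=6:
    emit(0) @ H2 ⇒ out+=0
    H0 returns 6
    H1 returns 6
    H2 returns [7, 0, 0, 6]
    H3 returns [7, 0, 0, 6]
    H4 returns [[7, 0, 0, 6]]
= [[7, 0, 0, 3], [7, 0, 0, 6]]

Answer: 2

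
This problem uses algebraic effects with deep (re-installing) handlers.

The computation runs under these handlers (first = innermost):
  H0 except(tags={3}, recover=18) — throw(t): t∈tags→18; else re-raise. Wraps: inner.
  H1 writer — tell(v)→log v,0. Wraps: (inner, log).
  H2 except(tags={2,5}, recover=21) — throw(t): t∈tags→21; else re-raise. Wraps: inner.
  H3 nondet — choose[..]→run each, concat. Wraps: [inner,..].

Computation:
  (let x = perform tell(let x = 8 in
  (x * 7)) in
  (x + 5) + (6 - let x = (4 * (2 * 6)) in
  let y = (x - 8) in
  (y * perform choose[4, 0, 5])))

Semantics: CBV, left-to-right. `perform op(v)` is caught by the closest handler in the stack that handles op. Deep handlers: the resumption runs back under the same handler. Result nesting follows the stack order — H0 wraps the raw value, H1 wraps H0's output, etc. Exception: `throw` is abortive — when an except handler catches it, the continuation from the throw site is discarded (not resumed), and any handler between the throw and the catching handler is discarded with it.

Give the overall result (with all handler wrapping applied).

Answer: [(-149, (56)), (11, (56)), (-189, (56))]

Evaluation trace:
tell(56) @ H1 ⇒ log+=56
choose[4, 0, 5] @ H3
  branch[0] choose=4:
    H0 returns -149
    H1 returns (-149, (56))
    H2 returns (-149, (56))
    H3 returns [(-149, (56))]
  branch[1] choose=0:
    H0 returns 11
    H1 returns (11, (56))
    H2 returns (11, (56))
    H3 returns [(11, (56))]
  branch[2] choose=5:
    H0 returns -189
    H1 returns (-189, (56))
    H2 returns (-189, (56))
    H3 returns [(-189, (56))]
= [(-149, (56)), (11, (56)), (-189, (56))]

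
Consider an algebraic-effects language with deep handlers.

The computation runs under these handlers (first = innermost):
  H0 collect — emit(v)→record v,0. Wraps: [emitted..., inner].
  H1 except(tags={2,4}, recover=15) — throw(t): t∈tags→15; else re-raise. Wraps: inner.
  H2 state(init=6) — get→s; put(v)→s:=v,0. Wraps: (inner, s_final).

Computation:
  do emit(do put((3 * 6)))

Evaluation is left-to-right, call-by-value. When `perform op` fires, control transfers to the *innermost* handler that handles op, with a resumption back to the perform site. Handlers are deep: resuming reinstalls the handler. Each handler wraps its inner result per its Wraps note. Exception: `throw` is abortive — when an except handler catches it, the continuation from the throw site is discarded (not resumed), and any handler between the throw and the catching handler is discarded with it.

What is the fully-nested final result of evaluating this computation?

Evaluation trace:
put(18) @ H2 ⇒ s:=18
emit(0) @ H0 ⇒ out+=0
H0 returns [0, 0]
H1 returns [0, 0]
H2 returns ([0, 0], 18)
= ([0, 0], 18)

Answer: ([0, 0], 18)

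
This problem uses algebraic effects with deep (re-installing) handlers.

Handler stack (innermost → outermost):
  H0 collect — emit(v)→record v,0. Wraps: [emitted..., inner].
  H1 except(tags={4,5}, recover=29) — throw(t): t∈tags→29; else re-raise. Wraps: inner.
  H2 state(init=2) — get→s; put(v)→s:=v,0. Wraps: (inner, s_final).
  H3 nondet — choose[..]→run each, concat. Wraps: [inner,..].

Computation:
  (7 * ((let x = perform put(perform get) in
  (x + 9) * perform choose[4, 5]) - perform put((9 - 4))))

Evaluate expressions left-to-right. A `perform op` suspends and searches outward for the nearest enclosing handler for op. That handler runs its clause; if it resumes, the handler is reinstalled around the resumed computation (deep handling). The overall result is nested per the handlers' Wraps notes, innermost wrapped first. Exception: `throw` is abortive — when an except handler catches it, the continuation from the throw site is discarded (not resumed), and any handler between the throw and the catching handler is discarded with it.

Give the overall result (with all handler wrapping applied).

Answer: [([252], 5), ([315], 5)]

Step-by-step:
get @ H2 ⇒ 2
put(2) @ H2 ⇒ s:=2
choose[4, 5] @ H3
  branch[0] choose=4:
    put(5) @ H2 ⇒ s:=5
    H0 returns [252]
    H1 returns [252]
    H2 returns ([252], 5)
    H3 returns [([252], 5)]
  branch[1] choose=5:
    put(5) @ H2 ⇒ s:=5
    H0 returns [315]
    H1 returns [315]
    H2 returns ([315], 5)
    H3 returns [([315], 5)]
= [([252], 5), ([315], 5)]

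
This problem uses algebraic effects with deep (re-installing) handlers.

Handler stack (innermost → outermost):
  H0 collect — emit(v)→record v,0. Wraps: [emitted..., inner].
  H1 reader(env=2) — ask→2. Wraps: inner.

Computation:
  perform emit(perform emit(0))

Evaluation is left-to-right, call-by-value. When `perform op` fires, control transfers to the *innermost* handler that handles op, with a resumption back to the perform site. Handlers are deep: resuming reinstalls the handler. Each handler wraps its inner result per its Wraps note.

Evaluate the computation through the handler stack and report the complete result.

Answer: [0, 0, 0]

Step-by-step:
emit(0) @ H0 ⇒ out+=0
emit(0) @ H0 ⇒ out+=0
H0 returns [0, 0, 0]
H1 returns [0, 0, 0]
= [0, 0, 0]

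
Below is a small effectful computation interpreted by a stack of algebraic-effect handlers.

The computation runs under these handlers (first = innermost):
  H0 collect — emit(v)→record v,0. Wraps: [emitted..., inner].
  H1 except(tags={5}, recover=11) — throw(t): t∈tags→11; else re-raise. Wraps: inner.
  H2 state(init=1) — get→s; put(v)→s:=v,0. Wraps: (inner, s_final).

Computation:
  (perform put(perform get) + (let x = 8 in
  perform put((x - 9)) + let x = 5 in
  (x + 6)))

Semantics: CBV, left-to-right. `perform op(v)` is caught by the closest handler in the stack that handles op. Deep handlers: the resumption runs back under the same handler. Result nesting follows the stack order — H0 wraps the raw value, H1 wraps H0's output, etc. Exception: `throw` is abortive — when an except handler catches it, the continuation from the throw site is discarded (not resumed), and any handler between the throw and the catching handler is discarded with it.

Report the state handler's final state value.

Evaluation trace:
get @ H2 ⇒ 1
put(1) @ H2 ⇒ s:=1
put(-1) @ H2 ⇒ s:=-1
H0 returns [11]
H1 returns [11]
H2 returns ([11], -1)
= ([11], -1)

Answer: -1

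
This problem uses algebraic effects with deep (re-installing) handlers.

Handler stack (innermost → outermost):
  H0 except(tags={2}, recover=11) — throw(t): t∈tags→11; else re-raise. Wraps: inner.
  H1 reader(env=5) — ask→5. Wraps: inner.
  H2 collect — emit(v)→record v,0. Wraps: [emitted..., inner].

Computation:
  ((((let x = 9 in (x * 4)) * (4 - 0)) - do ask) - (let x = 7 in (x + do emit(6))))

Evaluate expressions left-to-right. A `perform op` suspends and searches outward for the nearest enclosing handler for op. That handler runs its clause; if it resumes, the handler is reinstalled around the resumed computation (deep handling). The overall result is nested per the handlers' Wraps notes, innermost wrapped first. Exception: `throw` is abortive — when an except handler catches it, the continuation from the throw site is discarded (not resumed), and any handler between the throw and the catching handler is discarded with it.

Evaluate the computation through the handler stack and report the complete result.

Answer: [6, 132]

Working:
ask @ H1 ⇒ 5
emit(6) @ H2 ⇒ out+=6
H0 returns 132
H1 returns 132
H2 returns [6, 132]
= [6, 132]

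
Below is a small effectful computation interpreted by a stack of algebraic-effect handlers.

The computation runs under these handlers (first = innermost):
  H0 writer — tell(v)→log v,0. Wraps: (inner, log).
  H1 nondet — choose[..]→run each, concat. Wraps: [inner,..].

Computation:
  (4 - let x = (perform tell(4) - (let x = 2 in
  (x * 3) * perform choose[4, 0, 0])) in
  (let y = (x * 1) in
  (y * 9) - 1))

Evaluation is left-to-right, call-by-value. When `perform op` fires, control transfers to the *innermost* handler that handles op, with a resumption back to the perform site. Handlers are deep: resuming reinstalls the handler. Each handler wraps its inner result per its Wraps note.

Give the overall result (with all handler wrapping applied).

Working:
tell(4) @ H0 ⇒ log+=4
choose[4, 0, 0] @ H1
  branch[0] choose=4:
    H0 returns (221, (4))
    H1 returns [(221, (4))]
  branch[1] choose=0:
    H0 returns (5, (4))
    H1 returns [(5, (4))]
  branch[2] choose=0:
    H0 returns (5, (4))
    H1 returns [(5, (4))]
= [(221, (4)), (5, (4)), (5, (4))]

Answer: [(221, (4)), (5, (4)), (5, (4))]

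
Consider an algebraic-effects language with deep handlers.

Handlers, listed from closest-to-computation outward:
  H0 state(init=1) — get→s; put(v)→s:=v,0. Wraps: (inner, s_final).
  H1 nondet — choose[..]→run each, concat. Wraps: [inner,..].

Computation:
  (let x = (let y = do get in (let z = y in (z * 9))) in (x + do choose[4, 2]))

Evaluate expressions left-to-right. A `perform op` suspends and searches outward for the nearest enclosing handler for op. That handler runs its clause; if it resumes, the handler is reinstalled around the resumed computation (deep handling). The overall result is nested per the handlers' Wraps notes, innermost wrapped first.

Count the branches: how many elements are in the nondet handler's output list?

Answer: 2

Step-by-step:
get @ H0 ⇒ 1
choose[4, 2] @ H1
  branch[0] choose=4:
    H0 returns (13, 1)
    H1 returns [(13, 1)]
  branch[1] choose=2:
    H0 returns (11, 1)
    H1 returns [(11, 1)]
= [(13, 1), (11, 1)]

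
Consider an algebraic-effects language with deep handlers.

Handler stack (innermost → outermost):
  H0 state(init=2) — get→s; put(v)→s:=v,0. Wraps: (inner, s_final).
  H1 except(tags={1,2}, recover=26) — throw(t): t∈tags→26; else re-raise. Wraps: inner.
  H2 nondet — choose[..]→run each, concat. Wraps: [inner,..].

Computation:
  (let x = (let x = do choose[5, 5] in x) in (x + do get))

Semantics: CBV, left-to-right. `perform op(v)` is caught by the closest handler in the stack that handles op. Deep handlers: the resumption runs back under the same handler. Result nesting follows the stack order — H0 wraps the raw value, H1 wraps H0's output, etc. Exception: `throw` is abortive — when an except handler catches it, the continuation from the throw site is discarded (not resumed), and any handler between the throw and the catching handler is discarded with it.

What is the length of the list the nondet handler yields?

Answer: 2

Step-by-step:
choose[5, 5] @ H2
  branch[0] choose=5:
    get @ H0 ⇒ 2
    H0 returns (7, 2)
    H1 returns (7, 2)
    H2 returns [(7, 2)]
  branch[1] choose=5:
    get @ H0 ⇒ 2
    H0 returns (7, 2)
    H1 returns (7, 2)
    H2 returns [(7, 2)]
= [(7, 2), (7, 2)]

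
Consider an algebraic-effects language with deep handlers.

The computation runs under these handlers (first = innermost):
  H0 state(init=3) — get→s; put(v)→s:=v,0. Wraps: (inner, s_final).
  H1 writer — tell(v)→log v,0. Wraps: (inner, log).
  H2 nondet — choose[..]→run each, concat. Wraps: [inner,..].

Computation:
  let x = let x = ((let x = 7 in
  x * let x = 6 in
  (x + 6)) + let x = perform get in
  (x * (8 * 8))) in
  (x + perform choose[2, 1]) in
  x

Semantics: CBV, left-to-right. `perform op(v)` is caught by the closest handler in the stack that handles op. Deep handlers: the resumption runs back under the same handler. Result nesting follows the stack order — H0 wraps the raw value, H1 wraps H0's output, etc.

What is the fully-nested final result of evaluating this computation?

Evaluation trace:
get @ H0 ⇒ 3
choose[2, 1] @ H2
  branch[0] choose=2:
    H0 returns (278, 3)
    H1 returns ((278, 3), ())
    H2 returns [((278, 3), ())]
  branch[1] choose=1:
    H0 returns (277, 3)
    H1 returns ((277, 3), ())
    H2 returns [((277, 3), ())]
= [((278, 3), ()), ((277, 3), ())]

Answer: [((278, 3), ()), ((277, 3), ())]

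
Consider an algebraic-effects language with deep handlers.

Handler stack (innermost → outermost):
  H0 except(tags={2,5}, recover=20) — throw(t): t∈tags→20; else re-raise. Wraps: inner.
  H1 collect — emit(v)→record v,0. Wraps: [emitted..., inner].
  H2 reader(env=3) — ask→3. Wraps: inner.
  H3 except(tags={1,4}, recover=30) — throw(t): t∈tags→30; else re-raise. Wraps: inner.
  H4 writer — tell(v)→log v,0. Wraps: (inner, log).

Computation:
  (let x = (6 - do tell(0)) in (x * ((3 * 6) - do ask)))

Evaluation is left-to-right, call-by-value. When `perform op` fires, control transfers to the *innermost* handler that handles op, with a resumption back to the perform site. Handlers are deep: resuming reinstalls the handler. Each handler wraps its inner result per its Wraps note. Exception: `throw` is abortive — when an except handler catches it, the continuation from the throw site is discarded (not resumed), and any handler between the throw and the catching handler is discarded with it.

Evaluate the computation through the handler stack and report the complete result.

Step-by-step:
tell(0) @ H4 ⇒ log+=0
ask @ H2 ⇒ 3
H0 returns 90
H1 returns [90]
H2 returns [90]
H3 returns [90]
H4 returns ([90], (0))
= ([90], (0))

Answer: ([90], (0))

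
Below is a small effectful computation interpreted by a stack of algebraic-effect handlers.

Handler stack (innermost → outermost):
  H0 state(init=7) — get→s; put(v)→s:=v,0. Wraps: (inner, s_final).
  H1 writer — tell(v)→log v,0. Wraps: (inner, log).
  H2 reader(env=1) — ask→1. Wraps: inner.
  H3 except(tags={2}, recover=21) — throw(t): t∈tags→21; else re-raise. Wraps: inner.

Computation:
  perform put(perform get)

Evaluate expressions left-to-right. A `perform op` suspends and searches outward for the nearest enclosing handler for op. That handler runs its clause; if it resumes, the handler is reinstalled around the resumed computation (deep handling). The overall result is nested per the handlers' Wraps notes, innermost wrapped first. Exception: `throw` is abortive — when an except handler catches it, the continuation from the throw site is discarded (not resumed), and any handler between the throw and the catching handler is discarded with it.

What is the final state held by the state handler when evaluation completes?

Evaluation trace:
get @ H0 ⇒ 7
put(7) @ H0 ⇒ s:=7
H0 returns (0, 7)
H1 returns ((0, 7), ())
H2 returns ((0, 7), ())
H3 returns ((0, 7), ())
= ((0, 7), ())

Answer: 7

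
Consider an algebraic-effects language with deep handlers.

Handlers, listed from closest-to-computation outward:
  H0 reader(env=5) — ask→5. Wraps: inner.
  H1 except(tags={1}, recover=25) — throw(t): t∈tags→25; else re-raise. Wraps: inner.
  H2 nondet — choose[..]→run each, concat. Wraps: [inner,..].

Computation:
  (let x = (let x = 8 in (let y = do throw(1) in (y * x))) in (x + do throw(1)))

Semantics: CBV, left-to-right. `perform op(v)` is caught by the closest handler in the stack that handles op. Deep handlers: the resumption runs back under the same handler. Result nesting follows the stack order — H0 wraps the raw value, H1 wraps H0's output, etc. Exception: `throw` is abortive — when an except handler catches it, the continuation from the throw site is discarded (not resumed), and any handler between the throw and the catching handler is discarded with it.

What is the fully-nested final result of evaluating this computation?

Answer: [25]

Working:
throw(1) @ H1 caught ⇒ 25
H2 returns [25]
= [25]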